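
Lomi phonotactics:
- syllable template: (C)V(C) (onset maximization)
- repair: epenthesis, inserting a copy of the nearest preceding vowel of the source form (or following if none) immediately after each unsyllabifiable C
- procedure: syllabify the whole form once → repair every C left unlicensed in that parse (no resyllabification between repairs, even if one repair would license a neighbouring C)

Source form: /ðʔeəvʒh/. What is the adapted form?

ðeʔeəvʒəhə

Under (C)V(C), the unsyllabifiable consonants are /ð/, /ʒ/, /h/ (at most one coda consonant is licensed; onsets are limited to one consonant).
Inserting the epenthetic vowel yields /ð/ → /ðe/, /ʒ/ → /ʒə/, /h/ → /hə/.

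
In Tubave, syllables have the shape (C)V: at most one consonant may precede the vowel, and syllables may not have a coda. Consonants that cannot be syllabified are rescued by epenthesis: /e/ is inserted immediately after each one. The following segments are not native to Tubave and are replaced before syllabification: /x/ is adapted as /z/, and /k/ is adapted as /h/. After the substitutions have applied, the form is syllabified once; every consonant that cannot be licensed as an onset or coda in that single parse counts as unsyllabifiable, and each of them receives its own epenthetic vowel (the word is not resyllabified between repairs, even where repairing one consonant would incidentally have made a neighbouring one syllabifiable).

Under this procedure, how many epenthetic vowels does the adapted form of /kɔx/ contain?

1

After substitution the input is /hɔz/.
The unsyllabifiable consonants are /z/; each receives one epenthetic vowel.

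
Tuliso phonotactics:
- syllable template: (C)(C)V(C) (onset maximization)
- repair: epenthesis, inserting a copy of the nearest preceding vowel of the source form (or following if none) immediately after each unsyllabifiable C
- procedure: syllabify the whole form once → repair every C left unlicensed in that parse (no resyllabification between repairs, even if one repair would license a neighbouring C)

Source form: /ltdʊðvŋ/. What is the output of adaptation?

Syllabifying with onset maximization leaves /l/, /v/, /ŋ/ stranded (at most one coda consonant is licensed; onsets may contain at most 2 consonants).
Epenthesis after each stranded consonant: /l/ → /lʊ/, /v/ → /vʊ/, /ŋ/ → /ŋʊ/.

lʊtdʊðvʊŋʊ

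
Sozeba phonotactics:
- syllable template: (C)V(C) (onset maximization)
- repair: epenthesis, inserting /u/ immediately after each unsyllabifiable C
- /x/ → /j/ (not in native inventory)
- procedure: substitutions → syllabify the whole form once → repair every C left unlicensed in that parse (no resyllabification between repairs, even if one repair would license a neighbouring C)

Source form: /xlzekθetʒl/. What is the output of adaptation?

juluzekθetʒulu

Substitution: /x/ → /j/, giving /jlzekθetʒl/.
The consonants /j/, /l/, /ʒ/, /l/ cannot be parsed into a legal (C)V(C) syllable (at most one coda consonant is licensed; onsets are limited to one consonant).
Epenthesis after each stranded consonant: /j/ → /ju/, /l/ → /lu/, /ʒ/ → /ʒu/, /l/ → /lu/.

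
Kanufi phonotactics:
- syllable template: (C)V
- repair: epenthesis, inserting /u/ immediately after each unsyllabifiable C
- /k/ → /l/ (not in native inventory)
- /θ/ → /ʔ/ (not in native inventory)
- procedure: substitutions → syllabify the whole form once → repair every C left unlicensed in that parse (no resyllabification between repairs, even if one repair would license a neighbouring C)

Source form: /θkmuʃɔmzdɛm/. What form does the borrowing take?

ʔulumuʃɔmuzudɛmu

Substitution: /θ/ → /ʔ/, /k/ → /l/, giving /ʔlmuʃɔmzdɛm/.
Under (C)V, the unsyllabifiable consonants are /ʔ/, /l/, /m/, /z/, /m/ (no codas are permitted; onsets are limited to one consonant).
Epenthesis after each stranded consonant: /ʔ/ → /ʔu/, /l/ → /lu/, /m/ → /mu/, /z/ → /zu/, /m/ → /mu/.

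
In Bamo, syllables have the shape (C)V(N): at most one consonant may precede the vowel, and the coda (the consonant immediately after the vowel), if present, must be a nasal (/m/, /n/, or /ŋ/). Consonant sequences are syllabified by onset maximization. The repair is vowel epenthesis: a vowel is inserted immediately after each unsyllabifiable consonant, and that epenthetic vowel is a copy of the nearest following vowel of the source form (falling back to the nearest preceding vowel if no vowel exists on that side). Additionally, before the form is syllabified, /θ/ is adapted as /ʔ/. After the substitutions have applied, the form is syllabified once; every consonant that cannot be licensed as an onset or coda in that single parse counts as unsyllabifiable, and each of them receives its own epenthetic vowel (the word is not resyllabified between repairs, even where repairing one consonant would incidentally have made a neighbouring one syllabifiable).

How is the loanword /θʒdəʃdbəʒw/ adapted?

Substitution: /θ/ → /ʔ/, giving /ʔʒdəʃdbəʒw/.
The consonants /ʔ/, /ʒ/, /ʃ/, /d/, /ʒ/, /w/ cannot be parsed into a legal (C)V(N) syllable (only a nasal (/m/, /n/, or /ŋ/) is licensed in coda position; onsets are limited to one consonant).
Epenthesis after each stranded consonant: /ʔ/ → /ʔə/, /ʒ/ → /ʒə/, /ʃ/ → /ʃə/, /d/ → /də/, /ʒ/ → /ʒə/, /w/ → /wə/.

ʔəʒədəʃədəbəʒəwə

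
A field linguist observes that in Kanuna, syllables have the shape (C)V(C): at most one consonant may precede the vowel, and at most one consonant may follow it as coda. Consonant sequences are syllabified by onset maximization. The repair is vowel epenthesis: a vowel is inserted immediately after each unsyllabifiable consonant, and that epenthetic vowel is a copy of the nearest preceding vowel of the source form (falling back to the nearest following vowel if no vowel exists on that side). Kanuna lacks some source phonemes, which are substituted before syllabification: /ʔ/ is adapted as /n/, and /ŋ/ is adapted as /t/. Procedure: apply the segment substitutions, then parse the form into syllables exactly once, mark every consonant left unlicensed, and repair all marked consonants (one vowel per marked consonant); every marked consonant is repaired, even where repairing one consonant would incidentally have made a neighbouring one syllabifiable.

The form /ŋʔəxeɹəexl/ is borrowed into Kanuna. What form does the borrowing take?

tənəxeɹəexle

Substitution: /ŋ/ → /t/, /ʔ/ → /n/, giving /tnəxeɹəexl/.
Under (C)V(C), the unsyllabifiable consonants are /t/, /l/ (at most one coda consonant is licensed; onsets are limited to one consonant).
Inserting the epenthetic vowel yields /t/ → /tə/, /l/ → /le/.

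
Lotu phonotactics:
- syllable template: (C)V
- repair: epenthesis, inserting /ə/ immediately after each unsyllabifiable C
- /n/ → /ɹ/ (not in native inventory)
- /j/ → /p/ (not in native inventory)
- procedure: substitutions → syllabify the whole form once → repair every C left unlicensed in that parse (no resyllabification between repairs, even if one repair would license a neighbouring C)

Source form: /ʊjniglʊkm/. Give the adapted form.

Substitution: /j/ → /p/, /n/ → /ɹ/, giving /ʊpɹiglʊkm/.
Under (C)V, the unsyllabifiable consonants are /p/, /g/, /k/, /m/ (no codas are permitted; onsets are limited to one consonant).
Each unlicensed consonant becomes the onset of a new syllable: /p/ → /pə/, /g/ → /gə/, /k/ → /kə/, /m/ → /mə/.

ʊpəɹigəlʊkəmə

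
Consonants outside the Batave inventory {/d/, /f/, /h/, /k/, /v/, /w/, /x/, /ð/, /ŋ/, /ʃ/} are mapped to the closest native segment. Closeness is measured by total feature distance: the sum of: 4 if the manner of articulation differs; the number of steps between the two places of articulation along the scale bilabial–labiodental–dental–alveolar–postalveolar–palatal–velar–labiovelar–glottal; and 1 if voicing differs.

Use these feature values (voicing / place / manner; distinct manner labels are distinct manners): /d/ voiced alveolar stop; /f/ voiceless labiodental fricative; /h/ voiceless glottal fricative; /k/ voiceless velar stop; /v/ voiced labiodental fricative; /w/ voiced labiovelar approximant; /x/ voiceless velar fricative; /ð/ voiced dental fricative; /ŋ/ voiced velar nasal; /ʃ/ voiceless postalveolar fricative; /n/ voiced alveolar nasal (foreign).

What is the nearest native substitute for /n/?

ŋ

/ŋ/ is closest: same manner (nasal), place distance 3 (alveolar→velar), same voicing; total 3. Next closest is /d/ at distance 4.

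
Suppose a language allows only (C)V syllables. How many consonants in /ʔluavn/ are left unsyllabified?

Under (C)V, the unsyllabifiable consonants are /ʔ/, /v/, /n/ (no codas are permitted; onsets are limited to one consonant).

3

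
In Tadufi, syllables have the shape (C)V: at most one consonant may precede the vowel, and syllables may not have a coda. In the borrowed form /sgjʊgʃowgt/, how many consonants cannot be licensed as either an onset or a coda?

6

Under (C)V, the unsyllabifiable consonants are /s/, /g/, /g/, /w/, /g/, /t/ (no codas are permitted; onsets are limited to one consonant).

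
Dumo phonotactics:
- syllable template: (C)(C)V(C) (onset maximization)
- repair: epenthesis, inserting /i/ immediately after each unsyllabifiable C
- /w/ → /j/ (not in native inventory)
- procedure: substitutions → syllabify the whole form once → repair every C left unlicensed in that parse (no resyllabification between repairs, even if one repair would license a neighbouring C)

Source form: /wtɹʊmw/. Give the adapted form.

Substitution: /w/ → /j/, giving /jtɹʊmj/.
Syllabifying with onset maximization leaves /j/, /j/ stranded (at most one coda consonant is licensed; onsets may contain at most 2 consonants).
Inserting the epenthetic vowel yields /j/ → /ji/, /j/ → /ji/.

jitɹʊmji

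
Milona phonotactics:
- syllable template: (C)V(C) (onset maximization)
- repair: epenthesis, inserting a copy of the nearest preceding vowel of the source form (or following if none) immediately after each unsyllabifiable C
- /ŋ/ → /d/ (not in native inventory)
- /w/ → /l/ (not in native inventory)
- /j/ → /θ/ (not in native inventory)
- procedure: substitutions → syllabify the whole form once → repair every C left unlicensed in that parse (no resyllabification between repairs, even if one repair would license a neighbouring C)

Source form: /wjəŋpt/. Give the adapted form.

Substitution: /w/ → /l/, /j/ → /θ/, /ŋ/ → /d/, giving /lθədpt/.
Under (C)V(C), the unsyllabifiable consonants are /l/, /p/, /t/ (at most one coda consonant is licensed; onsets are limited to one consonant).
Epenthesis after each stranded consonant: /l/ → /lə/, /p/ → /pə/, /t/ → /tə/.

ləθədpətə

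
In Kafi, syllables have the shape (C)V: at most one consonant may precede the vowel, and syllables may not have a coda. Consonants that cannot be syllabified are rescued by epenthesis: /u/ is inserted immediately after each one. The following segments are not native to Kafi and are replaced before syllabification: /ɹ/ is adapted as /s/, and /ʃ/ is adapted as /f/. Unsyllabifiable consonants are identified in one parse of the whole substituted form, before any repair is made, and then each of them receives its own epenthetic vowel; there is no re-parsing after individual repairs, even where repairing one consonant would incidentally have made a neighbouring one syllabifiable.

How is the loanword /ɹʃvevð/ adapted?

Substitution: /ɹ/ → /s/, /ʃ/ → /f/, giving /sfvevð/.
The consonants /s/, /f/, /v/, /ð/ cannot be parsed into a legal (C)V syllable (no codas are permitted; onsets are limited to one consonant).
Each unlicensed consonant becomes the onset of a new syllable: /s/ → /su/, /f/ → /fu/, /v/ → /vu/, /ð/ → /ðu/.

sufuvevuðu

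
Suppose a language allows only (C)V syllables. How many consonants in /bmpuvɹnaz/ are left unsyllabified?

Syllabifying with onset maximization leaves /b/, /m/, /v/, /ɹ/, /z/ stranded (no codas are permitted; onsets are limited to one consonant).

5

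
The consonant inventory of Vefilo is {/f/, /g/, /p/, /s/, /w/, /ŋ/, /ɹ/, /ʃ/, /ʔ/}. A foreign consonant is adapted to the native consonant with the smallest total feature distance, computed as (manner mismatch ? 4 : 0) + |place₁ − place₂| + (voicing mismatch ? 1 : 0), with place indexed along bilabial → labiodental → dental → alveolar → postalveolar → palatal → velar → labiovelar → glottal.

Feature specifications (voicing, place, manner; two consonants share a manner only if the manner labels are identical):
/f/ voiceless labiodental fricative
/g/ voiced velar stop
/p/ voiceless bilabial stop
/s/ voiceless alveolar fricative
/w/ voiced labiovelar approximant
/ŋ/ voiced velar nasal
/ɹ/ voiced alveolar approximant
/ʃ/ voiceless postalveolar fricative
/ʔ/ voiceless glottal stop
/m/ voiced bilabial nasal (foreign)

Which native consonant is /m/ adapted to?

p

/p/ is closest: manner differs (nasal→stop, +4), place distance 0 (bilabial→bilabial), voicing differs (+1); total 5. Next closest is /f/ at distance 6.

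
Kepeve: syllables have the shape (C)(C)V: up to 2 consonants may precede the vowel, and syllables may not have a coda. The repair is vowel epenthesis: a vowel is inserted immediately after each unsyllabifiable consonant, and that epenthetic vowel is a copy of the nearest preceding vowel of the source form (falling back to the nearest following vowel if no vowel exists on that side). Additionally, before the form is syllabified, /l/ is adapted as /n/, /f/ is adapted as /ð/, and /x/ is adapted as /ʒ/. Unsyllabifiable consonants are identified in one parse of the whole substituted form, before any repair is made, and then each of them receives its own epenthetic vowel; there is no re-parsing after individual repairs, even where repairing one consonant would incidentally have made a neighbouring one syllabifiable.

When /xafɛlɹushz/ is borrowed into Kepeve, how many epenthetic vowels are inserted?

After substitution the input is /ʒaðɛnɹushz/.
The unsyllabifiable consonants are /s/, /h/, /z/; each receives one epenthetic vowel.

3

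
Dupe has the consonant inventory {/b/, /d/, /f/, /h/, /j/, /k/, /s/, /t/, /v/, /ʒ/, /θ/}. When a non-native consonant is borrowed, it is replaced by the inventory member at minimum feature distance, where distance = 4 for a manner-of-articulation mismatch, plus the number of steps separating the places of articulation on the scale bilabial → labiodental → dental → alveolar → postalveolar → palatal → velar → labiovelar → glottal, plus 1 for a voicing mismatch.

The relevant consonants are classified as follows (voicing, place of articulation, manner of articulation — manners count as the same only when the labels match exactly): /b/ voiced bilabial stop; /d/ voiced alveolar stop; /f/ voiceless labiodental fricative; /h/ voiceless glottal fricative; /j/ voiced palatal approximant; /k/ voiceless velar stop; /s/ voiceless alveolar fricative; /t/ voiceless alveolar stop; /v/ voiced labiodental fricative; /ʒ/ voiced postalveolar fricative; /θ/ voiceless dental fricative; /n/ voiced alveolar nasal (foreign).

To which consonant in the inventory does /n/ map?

d

/d/ is closest: manner differs (nasal→stop, +4), place distance 0 (alveolar→alveolar), same voicing; total 4. Next closest is /s/ at distance 5.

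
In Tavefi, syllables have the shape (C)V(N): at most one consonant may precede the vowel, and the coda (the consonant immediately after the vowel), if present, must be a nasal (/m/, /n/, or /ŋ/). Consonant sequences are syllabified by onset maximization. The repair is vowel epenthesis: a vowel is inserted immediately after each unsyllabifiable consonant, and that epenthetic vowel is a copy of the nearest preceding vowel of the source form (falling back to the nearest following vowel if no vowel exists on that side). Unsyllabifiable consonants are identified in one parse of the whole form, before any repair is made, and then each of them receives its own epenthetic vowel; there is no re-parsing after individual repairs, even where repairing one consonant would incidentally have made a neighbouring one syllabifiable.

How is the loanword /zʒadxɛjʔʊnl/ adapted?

Under (C)V(N), the unsyllabifiable consonants are /z/, /d/, /j/, /l/ (only a nasal (/m/, /n/, or /ŋ/) is licensed in coda position; onsets are limited to one consonant).
Each unlicensed consonant becomes the onset of a new syllable: /z/ → /za/, /d/ → /da/, /j/ → /jɛ/, /l/ → /lʊ/.

zaʒadaxɛjɛʔʊnlʊ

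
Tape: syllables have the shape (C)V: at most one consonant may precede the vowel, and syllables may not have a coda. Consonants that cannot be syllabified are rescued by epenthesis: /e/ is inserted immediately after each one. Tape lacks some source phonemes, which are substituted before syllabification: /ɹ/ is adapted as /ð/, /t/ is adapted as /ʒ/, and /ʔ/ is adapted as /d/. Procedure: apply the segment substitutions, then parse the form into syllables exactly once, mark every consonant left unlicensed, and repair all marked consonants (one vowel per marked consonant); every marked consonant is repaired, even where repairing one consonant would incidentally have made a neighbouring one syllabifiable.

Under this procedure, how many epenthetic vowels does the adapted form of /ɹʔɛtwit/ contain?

After substitution the input is /ðdɛʒwiʒ/.
The unsyllabifiable consonants are /ð/, /ʒ/, /ʒ/; each receives one epenthetic vowel.

3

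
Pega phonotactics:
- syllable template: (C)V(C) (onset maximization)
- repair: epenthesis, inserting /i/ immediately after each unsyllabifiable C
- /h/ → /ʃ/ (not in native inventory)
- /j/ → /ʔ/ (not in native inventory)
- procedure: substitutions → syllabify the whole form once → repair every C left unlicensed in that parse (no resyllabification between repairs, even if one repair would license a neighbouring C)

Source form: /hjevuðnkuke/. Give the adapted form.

Substitution: /h/ → /ʃ/, /j/ → /ʔ/, giving /ʃʔevuðnkuke/.
The consonants /ʃ/, /n/ cannot be parsed into a legal (C)V(C) syllable (at most one coda consonant is licensed; onsets are limited to one consonant).
Epenthesis after each stranded consonant: /ʃ/ → /ʃi/, /n/ → /ni/.

ʃiʔevuðnikuke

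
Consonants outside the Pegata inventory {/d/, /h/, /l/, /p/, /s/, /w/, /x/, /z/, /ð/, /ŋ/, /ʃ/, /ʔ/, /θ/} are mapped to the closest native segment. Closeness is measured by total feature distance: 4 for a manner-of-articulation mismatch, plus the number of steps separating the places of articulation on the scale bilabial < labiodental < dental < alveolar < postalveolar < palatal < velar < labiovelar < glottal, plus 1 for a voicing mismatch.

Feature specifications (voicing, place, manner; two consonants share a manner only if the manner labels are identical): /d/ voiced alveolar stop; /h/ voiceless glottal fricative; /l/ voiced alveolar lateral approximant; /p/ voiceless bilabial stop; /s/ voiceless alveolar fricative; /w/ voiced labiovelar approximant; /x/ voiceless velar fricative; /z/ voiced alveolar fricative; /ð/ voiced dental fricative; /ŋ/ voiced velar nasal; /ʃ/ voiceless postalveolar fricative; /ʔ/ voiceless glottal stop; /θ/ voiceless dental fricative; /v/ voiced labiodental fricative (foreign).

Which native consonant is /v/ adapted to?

/ð/ is closest: same manner (fricative), place distance 1 (labiodental→dental), same voicing; total 1. Next closest is /z/ at distance 2.

ð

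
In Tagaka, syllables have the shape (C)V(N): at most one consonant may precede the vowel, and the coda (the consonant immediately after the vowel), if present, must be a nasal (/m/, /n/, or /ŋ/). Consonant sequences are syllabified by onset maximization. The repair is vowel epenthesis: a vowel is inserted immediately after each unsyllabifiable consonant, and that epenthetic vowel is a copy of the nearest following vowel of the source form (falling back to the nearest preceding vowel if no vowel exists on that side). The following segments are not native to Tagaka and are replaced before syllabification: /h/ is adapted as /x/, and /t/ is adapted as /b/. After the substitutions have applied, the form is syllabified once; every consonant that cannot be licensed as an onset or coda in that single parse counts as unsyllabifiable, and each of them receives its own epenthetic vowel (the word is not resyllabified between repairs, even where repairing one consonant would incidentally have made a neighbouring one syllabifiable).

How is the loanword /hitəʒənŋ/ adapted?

xibəʒənŋə

Substitution: /h/ → /x/, /t/ → /b/, giving /xibəʒənŋ/.
Under (C)V(N), the unsyllabifiable consonants are /ŋ/ (only a nasal (/m/, /n/, or /ŋ/) is licensed in coda position; onsets are limited to one consonant).
Inserting the epenthetic vowel yields /ŋ/ → /ŋə/.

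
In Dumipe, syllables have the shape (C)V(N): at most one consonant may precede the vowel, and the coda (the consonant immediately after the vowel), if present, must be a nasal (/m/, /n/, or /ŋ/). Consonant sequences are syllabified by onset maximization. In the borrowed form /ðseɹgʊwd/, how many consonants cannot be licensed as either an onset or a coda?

Syllabifying with onset maximization leaves /ð/, /ɹ/, /w/, /d/ stranded (only a nasal (/m/, /n/, or /ŋ/) is licensed in coda position; onsets are limited to one consonant).

4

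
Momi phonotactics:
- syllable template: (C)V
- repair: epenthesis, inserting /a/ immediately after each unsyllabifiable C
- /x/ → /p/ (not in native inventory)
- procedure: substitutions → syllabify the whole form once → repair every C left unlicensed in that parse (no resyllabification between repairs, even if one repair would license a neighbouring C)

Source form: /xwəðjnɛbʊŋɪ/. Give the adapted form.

Substitution: /x/ → /p/, giving /pwəðjnɛbʊŋɪ/.
Syllabifying with onset maximization leaves /p/, /ð/, /j/ stranded (no codas are permitted; onsets are limited to one consonant).
Epenthesis after each stranded consonant: /p/ → /pa/, /ð/ → /ða/, /j/ → /ja/.

pawəðajanɛbʊŋɪ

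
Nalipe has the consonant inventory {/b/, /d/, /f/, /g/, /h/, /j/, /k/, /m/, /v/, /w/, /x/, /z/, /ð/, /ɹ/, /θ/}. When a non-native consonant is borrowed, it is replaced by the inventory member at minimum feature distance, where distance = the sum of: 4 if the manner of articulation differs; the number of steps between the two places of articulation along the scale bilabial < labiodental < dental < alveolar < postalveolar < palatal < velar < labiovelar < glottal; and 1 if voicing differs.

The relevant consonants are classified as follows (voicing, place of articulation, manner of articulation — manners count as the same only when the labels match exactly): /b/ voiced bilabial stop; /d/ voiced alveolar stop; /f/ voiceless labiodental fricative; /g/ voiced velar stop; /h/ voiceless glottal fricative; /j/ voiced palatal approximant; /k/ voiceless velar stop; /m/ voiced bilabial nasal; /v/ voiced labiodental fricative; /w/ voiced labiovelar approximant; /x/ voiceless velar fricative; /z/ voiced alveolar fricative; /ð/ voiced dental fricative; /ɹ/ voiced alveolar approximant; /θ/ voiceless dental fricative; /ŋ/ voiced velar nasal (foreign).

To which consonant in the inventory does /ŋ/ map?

g

/g/ is closest: manner differs (nasal→stop, +4), place distance 0 (velar→velar), same voicing; total 4. Next closest is /j/ at distance 5.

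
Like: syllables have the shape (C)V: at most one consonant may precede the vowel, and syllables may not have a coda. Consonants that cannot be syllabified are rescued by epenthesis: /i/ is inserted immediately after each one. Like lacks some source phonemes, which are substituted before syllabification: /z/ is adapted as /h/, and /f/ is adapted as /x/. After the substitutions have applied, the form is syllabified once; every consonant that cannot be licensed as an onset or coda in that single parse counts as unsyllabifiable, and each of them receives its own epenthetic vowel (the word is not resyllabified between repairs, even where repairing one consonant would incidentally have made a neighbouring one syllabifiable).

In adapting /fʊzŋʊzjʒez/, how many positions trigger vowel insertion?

4

After substitution the input is /xʊhŋʊhjʒeh/.
The unsyllabifiable consonants are /h/, /h/, /j/, /h/; each receives one epenthetic vowel.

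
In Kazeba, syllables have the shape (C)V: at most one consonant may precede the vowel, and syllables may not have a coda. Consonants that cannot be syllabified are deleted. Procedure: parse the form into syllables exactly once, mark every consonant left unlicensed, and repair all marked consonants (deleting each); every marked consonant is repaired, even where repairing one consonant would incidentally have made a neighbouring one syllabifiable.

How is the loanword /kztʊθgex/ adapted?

Under (C)V, the unsyllabifiable consonants are /k/, /z/, /θ/, /x/ (no codas are permitted; onsets are limited to one consonant).
Deleting the stranded consonants removes /k/, /z/, /θ/, /x/.

tʊge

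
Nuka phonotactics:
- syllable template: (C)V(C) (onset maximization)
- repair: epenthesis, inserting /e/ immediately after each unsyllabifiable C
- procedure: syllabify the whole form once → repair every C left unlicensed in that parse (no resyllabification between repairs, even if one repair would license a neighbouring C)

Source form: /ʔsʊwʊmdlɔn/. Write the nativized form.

ʔesʊwʊmdelɔn

The consonants /ʔ/, /d/ cannot be parsed into a legal (C)V(C) syllable (at most one coda consonant is licensed; onsets are limited to one consonant).
Each unlicensed consonant becomes the onset of a new syllable: /ʔ/ → /ʔe/, /d/ → /de/.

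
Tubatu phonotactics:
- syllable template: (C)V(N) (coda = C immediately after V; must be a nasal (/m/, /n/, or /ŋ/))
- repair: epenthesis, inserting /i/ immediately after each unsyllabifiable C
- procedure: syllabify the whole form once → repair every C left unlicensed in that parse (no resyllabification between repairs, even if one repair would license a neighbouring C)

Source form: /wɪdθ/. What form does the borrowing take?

Syllabifying with onset maximization leaves /d/, /θ/ stranded (only a nasal (/m/, /n/, or /ŋ/) is licensed in coda position; onsets are limited to one consonant).
Epenthesis after each stranded consonant: /d/ → /di/, /θ/ → /θi/.

wɪdiθi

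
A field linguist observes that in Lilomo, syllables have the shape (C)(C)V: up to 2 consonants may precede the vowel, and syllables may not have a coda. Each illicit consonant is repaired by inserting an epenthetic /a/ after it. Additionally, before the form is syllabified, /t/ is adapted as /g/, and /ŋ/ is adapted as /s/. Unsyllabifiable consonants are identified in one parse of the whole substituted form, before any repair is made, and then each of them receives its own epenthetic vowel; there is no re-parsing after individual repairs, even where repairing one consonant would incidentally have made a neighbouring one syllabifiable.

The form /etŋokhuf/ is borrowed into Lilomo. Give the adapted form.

Substitution: /t/ → /g/, /ŋ/ → /s/, giving /egsokhuf/.
Under (C)(C)V, the unsyllabifiable consonants are /f/ (no codas are permitted; onsets may contain at most 2 consonants).
Epenthesis after each stranded consonant: /f/ → /fa/.

egsokhufa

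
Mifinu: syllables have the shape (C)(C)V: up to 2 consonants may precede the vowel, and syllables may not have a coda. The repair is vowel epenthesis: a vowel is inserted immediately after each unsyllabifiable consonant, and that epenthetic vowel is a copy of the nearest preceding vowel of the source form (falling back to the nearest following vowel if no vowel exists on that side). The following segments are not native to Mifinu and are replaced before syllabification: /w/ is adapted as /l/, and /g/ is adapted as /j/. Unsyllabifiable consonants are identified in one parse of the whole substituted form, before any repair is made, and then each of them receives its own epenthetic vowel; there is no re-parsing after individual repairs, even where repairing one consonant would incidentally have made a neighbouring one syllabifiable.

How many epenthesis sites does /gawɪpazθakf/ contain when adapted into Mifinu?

2

After substitution the input is /jalɪpazθakf/.
The unsyllabifiable consonants are /k/, /f/; each receives one epenthetic vowel.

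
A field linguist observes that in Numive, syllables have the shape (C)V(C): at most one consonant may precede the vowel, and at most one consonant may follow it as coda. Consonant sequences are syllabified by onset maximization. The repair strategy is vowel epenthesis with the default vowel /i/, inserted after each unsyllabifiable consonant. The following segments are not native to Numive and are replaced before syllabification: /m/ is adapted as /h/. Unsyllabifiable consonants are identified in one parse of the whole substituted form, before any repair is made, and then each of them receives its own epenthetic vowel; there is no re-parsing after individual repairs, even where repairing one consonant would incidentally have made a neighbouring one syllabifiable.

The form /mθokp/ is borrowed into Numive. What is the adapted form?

hiθokpi

Substitution: /m/ → /h/, giving /hθokp/.
Syllabifying with onset maximization leaves /h/, /p/ stranded (at most one coda consonant is licensed; onsets are limited to one consonant).
Inserting the epenthetic vowel yields /h/ → /hi/, /p/ → /pi/.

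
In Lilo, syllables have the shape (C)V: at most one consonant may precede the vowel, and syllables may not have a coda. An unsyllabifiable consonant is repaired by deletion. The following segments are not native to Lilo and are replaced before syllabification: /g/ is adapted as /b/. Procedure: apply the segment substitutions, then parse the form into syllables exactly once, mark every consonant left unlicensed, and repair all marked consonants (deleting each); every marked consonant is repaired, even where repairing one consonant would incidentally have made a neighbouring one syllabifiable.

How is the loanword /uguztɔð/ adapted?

Substitution: /g/ → /b/, giving /ubuztɔð/.
Under (C)V, the unsyllabifiable consonants are /z/, /ð/ (no codas are permitted; onsets are limited to one consonant).
Each unlicensed consonant is deleted: /z/, /ð/.

ubutɔ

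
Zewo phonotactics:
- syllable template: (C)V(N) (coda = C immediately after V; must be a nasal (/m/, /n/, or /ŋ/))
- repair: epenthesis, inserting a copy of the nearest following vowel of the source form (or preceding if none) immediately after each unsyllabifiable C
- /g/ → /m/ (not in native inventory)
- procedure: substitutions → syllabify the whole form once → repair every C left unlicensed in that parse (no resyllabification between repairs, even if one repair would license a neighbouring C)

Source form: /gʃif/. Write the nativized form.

miʃifi

Substitution: /g/ → /m/, giving /mʃif/.
Under (C)V(N), the unsyllabifiable consonants are /m/, /f/ (only a nasal (/m/, /n/, or /ŋ/) is licensed in coda position; onsets are limited to one consonant).
Inserting the epenthetic vowel yields /m/ → /mi/, /f/ → /fi/.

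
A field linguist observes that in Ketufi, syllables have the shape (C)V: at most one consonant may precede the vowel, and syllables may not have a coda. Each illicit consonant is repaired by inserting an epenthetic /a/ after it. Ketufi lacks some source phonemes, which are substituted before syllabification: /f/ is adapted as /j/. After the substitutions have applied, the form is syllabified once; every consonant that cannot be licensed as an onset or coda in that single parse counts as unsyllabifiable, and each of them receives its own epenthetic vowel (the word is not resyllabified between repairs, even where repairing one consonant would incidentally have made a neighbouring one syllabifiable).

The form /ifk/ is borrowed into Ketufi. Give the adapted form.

Substitution: /f/ → /j/, giving /ijk/.
Under (C)V, the unsyllabifiable consonants are /j/, /k/ (no codas are permitted; onsets are limited to one consonant).
Epenthesis after each stranded consonant: /j/ → /ja/, /k/ → /ka/.

ijaka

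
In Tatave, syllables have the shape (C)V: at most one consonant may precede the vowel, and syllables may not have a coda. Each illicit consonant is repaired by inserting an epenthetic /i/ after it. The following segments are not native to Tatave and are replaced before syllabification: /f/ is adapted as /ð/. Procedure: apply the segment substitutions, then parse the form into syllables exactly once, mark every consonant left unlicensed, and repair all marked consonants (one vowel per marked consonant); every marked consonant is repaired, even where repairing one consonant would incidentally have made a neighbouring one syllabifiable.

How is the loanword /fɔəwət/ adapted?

ðɔəwəti

Substitution: /f/ → /ð/, giving /ðɔəwət/.
Under (C)V, the unsyllabifiable consonants are /t/ (no codas are permitted; onsets are limited to one consonant).
Inserting the epenthetic vowel yields /t/ → /ti/.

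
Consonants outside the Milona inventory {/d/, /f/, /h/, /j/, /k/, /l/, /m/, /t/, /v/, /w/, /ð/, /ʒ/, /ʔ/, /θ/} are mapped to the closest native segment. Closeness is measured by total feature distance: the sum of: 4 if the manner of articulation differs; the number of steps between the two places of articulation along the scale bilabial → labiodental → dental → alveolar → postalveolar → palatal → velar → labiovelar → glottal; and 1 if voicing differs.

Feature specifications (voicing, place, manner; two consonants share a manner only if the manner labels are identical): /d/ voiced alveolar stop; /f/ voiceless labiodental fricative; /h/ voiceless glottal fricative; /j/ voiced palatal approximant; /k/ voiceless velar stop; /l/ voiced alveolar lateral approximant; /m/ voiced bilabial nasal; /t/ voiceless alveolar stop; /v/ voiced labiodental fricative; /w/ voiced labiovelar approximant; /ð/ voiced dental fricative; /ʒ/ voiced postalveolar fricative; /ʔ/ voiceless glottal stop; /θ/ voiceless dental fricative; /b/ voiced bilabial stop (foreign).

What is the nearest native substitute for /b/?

/d/ is closest: same manner (stop), place distance 3 (bilabial→alveolar), same voicing; total 3. Next closest is /m/ at distance 4.

d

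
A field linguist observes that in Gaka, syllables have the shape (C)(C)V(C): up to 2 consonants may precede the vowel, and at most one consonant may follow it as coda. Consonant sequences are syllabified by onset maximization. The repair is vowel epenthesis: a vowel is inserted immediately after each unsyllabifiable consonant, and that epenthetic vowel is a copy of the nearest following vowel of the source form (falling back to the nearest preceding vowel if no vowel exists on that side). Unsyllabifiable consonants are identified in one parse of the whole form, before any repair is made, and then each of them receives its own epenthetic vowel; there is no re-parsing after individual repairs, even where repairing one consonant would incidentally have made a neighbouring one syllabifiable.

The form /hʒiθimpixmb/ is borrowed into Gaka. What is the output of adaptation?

Syllabifying with onset maximization leaves /m/, /b/ stranded (at most one coda consonant is licensed; onsets may contain at most 2 consonants).
Inserting the epenthetic vowel yields /m/ → /mi/, /b/ → /bi/.

hʒiθimpixmibi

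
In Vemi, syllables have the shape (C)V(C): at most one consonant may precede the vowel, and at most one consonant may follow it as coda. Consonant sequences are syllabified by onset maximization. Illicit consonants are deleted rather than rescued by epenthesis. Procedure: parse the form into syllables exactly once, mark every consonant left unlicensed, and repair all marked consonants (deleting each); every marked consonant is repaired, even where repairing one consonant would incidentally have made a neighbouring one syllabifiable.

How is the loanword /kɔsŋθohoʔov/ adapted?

kɔsθohoʔov

Syllabifying with onset maximization leaves /ŋ/ stranded (at most one coda consonant is licensed; onsets are limited to one consonant).
Each unlicensed consonant is deleted: /ŋ/.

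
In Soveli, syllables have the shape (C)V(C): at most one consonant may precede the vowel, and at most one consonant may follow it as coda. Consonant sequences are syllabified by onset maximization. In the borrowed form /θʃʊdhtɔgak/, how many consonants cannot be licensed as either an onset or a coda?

The consonants /θ/, /h/ cannot be parsed into a legal (C)V(C) syllable (at most one coda consonant is licensed; onsets are limited to one consonant).

2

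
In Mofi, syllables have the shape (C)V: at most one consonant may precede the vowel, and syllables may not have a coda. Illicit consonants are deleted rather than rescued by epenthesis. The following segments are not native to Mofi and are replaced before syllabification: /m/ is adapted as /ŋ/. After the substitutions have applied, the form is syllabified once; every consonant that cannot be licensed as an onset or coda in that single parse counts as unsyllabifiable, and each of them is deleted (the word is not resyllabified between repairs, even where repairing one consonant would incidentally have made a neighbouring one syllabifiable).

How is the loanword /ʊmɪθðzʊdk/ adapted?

Substitution: /m/ → /ŋ/, giving /ʊŋɪθðzʊdk/.
Under (C)V, the unsyllabifiable consonants are /θ/, /ð/, /d/, /k/ (no codas are permitted; onsets are limited to one consonant).
Each unlicensed consonant is deleted: /θ/, /ð/, /d/, /k/.

ʊŋɪzʊ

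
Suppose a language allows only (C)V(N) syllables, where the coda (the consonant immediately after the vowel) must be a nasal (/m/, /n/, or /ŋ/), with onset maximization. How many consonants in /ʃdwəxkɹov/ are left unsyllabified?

5

The consonants /ʃ/, /d/, /x/, /k/, /v/ cannot be parsed into a legal (C)V(N) syllable (only a nasal (/m/, /n/, or /ŋ/) is licensed in coda position; onsets are limited to one consonant).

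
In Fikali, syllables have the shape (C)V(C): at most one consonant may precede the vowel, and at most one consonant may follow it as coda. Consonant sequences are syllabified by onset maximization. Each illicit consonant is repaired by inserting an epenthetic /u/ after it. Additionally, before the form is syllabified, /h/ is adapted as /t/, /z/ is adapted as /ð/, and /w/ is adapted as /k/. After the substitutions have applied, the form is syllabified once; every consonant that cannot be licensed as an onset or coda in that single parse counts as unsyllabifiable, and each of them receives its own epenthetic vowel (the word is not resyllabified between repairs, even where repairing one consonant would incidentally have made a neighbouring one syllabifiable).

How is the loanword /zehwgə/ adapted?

ðetkugə

Substitution: /z/ → /ð/, /h/ → /t/, /w/ → /k/, giving /ðetkgə/.
Under (C)V(C), the unsyllabifiable consonants are /k/ (at most one coda consonant is licensed; onsets are limited to one consonant).
Epenthesis after each stranded consonant: /k/ → /ku/.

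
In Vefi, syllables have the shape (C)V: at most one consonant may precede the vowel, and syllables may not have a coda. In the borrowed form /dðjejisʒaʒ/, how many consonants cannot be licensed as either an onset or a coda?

4

Under (C)V, the unsyllabifiable consonants are /d/, /ð/, /s/, /ʒ/ (no codas are permitted; onsets are limited to one consonant).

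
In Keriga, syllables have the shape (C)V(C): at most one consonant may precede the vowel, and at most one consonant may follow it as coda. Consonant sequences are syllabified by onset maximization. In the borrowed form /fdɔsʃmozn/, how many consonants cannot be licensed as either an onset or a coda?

Under (C)V(C), the unsyllabifiable consonants are /f/, /ʃ/, /n/ (at most one coda consonant is licensed; onsets are limited to one consonant).

3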